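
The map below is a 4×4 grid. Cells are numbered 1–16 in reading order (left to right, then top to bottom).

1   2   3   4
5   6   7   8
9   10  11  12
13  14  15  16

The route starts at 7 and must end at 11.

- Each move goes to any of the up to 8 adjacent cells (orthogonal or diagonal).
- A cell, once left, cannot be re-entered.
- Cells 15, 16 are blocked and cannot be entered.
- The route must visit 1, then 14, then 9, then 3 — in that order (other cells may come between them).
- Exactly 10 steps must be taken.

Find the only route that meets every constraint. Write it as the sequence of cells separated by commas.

7, 2, 1, 5, 10, 14, 9, 6, 3, 8, 11

The waypoints must appear in the order 1, 14, 9, 3, with no cell reused.
Route from 7: up-left to 2, left to 1, down to 5, down-right to 10, down to 14, up-left to 9, 2× up-right (reaching 3), down-right to 8, down-left to 11 — 10 moves in all.
Check: order respected (1 at step 2, 14 at step 5, 9 at step 6, 3 at step 8); 10 moves as required.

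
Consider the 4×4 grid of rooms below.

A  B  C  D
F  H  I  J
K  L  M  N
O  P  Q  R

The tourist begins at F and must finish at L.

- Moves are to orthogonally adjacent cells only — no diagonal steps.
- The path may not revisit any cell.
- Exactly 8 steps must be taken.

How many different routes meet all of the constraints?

Need simple routes of exactly 8 moves from F to L (Manhattan distance 2, so 3 moves are spent on a detour and 3 undoing it).
Branch systematically from the start, pruning whenever the remaining move budget drops below the Manhattan distance to L or differs from it in parity. Grouping the completions by first move — via A: 7; via K: 2; via H: 10 — and summing: 7 + 2 + 10 = 19.
That gives 19 routes.

19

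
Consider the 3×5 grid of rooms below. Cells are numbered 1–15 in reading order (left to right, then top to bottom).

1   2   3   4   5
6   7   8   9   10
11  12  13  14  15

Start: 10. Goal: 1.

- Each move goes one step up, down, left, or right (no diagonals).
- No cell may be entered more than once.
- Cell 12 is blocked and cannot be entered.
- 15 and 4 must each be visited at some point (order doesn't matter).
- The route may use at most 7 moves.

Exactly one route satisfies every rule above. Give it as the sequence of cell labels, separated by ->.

The budget equals the shortest possible length, so every move has to be on a shortest route through the required cells.
Route from 10: down 1 to 15, left 1 to 14, up 2 to 4, left 3 to 1 — 7 moves in all.
Check: all required cells visited; 7 ≤ 7 moves.

10 -> 15 -> 14 -> 9 -> 4 -> 3 -> 2 -> 1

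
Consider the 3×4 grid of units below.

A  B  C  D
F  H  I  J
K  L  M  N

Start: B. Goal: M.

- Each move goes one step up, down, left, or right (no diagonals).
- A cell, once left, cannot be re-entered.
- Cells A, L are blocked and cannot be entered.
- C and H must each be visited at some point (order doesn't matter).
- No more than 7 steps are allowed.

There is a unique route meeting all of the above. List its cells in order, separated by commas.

B, H, I, C, D, J, N, M

The 7-move cap with required stops at C, H leaves no slack for detours.
Route from B: down to H, right to I, up to C, right to D, 2× down (reaching N), left to M — 7 moves in all.
Check: all required cells visited; 7 ≤ 7 moves.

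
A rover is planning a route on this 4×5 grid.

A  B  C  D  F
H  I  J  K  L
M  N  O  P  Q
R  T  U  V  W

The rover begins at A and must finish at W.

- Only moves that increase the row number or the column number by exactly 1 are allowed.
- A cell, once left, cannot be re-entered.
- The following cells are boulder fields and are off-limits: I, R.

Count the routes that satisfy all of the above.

A right/down-only route from A to W makes exactly 3 down-moves and 4 right-moves in some order.
With no other constraints that would be C(7,3) = 35 routes.
Subtract routes through each blocked cell (inclusion–exclusion for overlaps): − through I: 20 − through R: 1 → 14.
That gives 14 routes.

14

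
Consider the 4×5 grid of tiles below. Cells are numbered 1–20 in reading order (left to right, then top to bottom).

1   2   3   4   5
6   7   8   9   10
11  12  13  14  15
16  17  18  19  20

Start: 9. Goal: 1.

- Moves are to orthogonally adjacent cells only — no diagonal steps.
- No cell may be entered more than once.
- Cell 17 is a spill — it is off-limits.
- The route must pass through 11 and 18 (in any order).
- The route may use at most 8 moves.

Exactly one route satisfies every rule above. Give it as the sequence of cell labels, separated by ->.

The 8-move cap with required stops at 11, 18 leaves no slack for detours.
Route from 9: 2× down (reaching 19), left to 18, up to 13, 2× left (reaching 11), 2× up (reaching 1) — 8 moves in all.
Check: all required cells visited; 8 ≤ 8 moves.

9 -> 14 -> 19 -> 18 -> 13 -> 12 -> 11 -> 6 -> 1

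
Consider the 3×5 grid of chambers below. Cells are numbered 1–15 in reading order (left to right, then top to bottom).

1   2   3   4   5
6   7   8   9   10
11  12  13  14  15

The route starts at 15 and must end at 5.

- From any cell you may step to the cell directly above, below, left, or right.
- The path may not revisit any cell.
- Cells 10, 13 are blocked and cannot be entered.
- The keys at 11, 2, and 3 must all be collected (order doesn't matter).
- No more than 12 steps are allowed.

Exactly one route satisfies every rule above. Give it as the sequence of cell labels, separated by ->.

Any route must reach 11, 2, and 3 and still end at 5 within 12 moves, so the order of the required stops is forced.
Route from 15: left to 14, up to 9, 2× left (reaching 7), down to 12, left to 11, 2× up (reaching 1), 4× right (reaching 5) — 12 moves in all.
Check: all required cells visited; 12 ≤ 12 moves.

15 -> 14 -> 9 -> 8 -> 7 -> 12 -> 11 -> 6 -> 1 -> 2 -> 3 -> 4 -> 5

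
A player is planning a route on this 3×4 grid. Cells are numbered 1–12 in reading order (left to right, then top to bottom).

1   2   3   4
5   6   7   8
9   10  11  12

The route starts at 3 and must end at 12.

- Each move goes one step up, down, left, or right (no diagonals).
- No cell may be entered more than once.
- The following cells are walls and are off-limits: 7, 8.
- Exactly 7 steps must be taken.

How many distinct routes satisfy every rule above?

3

Need simple routes of exactly 7 moves from 3 to 12 (Manhattan distance 3, so 2 moves are spent on a detour and 2 undoing it).
Enumerating: 3 2 6 5 9 10 11 12 | 3 2 1 5 9 10 11 12 | 3 2 1 5 6 10 11 12.
That gives 3 routes.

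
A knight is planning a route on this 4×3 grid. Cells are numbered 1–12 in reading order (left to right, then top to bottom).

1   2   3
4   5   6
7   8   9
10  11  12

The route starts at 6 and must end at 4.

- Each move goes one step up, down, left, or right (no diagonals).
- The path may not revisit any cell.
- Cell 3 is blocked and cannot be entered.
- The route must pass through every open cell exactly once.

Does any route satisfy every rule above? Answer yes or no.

One route that works: 6 → 9 → 12 → 11 → 10 → 7 → 8 → 5 → 2 → 1 → 4.

yes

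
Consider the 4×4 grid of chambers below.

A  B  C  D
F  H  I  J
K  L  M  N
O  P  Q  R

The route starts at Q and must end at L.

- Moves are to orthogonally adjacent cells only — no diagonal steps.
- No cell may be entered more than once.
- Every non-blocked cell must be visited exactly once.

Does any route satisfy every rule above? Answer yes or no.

no

Colour the cells like a checkerboard: each orthogonal step flips colour, so a Hamiltonian route alternates colours. Here there are 8 cells of one colour and 8 of the other, with start on the same colour as the goal — the counts and endpoints can't be arranged into an alternating sequence of length 16, so no Hamiltonian route exists.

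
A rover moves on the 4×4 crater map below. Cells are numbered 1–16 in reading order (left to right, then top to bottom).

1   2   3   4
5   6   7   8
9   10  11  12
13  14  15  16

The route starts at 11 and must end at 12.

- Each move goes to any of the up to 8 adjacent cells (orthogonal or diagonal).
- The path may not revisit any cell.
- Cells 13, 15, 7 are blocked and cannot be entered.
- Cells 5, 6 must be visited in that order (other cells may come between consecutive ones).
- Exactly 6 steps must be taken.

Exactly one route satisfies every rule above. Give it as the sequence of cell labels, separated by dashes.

11 - 10 - 5 - 6 - 3 - 8 - 12

The waypoints must appear in the order 5, 6, with no cell reused.
Route from 11: left to 10, up-left to 5, right to 6, up-right to 3, down-right to 8, down to 12 — 6 moves in all.
Check: order respected (5 at step 2, 6 at step 3); 6 moves as required.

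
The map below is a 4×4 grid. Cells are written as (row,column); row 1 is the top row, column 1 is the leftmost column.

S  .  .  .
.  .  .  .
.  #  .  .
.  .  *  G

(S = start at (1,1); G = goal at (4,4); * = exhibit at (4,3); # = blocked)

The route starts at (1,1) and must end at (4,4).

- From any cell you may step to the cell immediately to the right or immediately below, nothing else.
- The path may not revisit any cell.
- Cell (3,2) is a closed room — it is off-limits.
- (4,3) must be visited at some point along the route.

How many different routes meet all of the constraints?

4

A right/down-only route from (1,1) to (4,4) makes exactly 3 down-moves and 3 right-moves in some order.
With no other constraints that would be C(6,3) = 20 routes.
Split at (4,3) and multiply the segment counts (each segment already excludes blocked cells): (1,1)→(4,3): 4; (4,3)→(4,4): 1; product = 4.
That gives 4 routes.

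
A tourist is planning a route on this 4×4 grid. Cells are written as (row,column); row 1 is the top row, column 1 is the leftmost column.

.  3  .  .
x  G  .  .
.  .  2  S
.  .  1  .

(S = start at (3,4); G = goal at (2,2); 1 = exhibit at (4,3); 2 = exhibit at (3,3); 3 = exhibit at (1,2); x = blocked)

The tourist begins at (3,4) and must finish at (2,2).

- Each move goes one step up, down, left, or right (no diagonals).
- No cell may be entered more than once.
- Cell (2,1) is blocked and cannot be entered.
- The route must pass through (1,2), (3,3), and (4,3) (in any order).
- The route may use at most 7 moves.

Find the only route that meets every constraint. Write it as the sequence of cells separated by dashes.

(3,4) - (4,4) - (4,3) - (3,3) - (2,3) - (1,3) - (1,2) - (2,2)

Any route must reach (1,2), (3,3), and (4,3) and still end at (2,2) within 7 moves, so the order of the required stops is forced.
Route from (3,4): down 1 to (4,4), left 1 to (4,3), up 3 to (1,3), left 1 to (1,2), down 1 to (2,2) — 7 moves in all.
Check: all required cells visited; 7 ≤ 7 moves.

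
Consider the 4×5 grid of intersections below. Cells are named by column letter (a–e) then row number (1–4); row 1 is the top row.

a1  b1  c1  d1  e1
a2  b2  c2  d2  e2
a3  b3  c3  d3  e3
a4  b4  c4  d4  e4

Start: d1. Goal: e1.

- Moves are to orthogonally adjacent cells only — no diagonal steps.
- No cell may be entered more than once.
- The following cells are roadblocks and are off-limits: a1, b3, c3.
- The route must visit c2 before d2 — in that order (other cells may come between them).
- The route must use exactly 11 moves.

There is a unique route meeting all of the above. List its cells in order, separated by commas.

d1, c1, b1, b2, c2, d2, d3, d4, e4, e3, e2, e1

The waypoints must appear in the order c2, d2, with no cell reused.
Route from d1: 2× left (reaching b1), down to b2, 2× right (reaching d2), 2× down (reaching d4), right to e4, 3× up (reaching e1) — 11 moves in all.
Check: order respected (c2 at step 4, d2 at step 5); 11 moves as required.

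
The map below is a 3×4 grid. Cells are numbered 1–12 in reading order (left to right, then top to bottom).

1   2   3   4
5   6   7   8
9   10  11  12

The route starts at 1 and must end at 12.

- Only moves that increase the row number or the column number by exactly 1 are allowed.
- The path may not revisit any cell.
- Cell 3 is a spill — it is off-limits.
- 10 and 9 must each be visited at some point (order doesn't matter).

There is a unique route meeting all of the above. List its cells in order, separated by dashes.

Moves only go right or down, so the column and row indices never decrease.
Route from 1: down 2 to 9, right 3 to 12 — 5 moves in all.
Check: all required cells visited.

1 - 5 - 9 - 10 - 11 - 12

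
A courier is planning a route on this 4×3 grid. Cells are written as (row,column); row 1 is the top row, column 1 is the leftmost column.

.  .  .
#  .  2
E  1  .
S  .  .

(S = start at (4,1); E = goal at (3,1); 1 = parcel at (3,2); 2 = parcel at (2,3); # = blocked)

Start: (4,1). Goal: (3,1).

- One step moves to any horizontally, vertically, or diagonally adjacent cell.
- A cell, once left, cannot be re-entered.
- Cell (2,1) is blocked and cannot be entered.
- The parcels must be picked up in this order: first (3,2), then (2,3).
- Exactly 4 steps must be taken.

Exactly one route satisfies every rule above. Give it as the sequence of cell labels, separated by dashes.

The waypoints must appear in the order (3,2), (2,3), with no cell reused.
Route from (4,1): 2× up-right (reaching (2,3)), left to (2,2), down-left to (3,1) — 4 moves in all.
Check: order respected (1 at step 1, 2 at step 2); 4 moves as required.

(4,1) - (3,2) - (2,3) - (2,2) - (3,1)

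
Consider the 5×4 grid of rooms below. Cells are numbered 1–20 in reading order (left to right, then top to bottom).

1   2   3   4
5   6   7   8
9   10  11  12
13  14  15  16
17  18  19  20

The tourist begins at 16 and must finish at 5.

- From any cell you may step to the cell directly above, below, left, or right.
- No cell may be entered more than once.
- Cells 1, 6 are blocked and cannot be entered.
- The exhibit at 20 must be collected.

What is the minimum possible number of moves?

Any route passes through 20 somewhere between 16 and 5. Summing Manhattan distances along the two legs (16 → 20 → 5) gives a lower bound of 1 + 6 = 7 moves.
A route of 7 moves achieves this: 16 → 20 → 19 → 15 → 11 → 10 → 9 → 5.
Since 7 matches the lower bound, it is optimal.

7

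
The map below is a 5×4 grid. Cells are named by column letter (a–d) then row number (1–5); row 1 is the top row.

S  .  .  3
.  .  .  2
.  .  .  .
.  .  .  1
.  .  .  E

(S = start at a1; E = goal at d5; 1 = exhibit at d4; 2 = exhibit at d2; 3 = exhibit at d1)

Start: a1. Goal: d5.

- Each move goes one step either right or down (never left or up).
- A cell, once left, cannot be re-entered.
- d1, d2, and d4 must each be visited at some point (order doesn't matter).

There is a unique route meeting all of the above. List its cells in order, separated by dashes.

Moves only go right or down, so the column and row indices never decrease.
Route from a1: right 3 to d1, down 4 to d5 — 7 moves in all.
Check: all required cells visited.

a1 - b1 - c1 - d1 - d2 - d3 - d4 - d5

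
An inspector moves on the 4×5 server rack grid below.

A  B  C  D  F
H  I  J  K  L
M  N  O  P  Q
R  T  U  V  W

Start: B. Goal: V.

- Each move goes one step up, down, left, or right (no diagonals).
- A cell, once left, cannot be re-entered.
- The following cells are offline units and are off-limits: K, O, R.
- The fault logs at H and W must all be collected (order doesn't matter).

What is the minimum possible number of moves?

Any route passes through H and W in some order between B and V. Summing Manhattan distances along each leg and taking the cheapest ordering (B → H → W → V) gives a lower bound of 2 + 6 + 1 = 9 moves.
The shortest route satisfying every rule uses 11 moves: B → A → H → I → J → C → D → F → L → Q → W → V.
The no-revisit rule (legs can't share cells) pushes the minimum above the 9-move bound; an exhaustive check rules out every length from 9 to 10, leaving 11 as the minimum.

11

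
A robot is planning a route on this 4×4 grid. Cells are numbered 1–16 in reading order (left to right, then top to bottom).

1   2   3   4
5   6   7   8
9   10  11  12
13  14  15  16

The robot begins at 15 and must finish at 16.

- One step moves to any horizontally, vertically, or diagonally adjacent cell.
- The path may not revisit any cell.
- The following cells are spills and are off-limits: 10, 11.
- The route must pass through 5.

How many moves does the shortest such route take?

7

Any route passes through 5 somewhere between 15 and 16. Summing Chebyshev distances along the two legs (15 → 5 → 16) gives a lower bound of 2 + 3 = 5 moves.
That bound ignores the blocked cells. Measuring each leg by the fewest moves that actually steer around them (15→5: 3; 5→16: 4) raises the lower bound to 7.
A route of 7 moves exists: 15 → 14 → 9 → 5 → 2 → 7 → 12 → 16.
Since 7 matches that lower bound, it is optimal.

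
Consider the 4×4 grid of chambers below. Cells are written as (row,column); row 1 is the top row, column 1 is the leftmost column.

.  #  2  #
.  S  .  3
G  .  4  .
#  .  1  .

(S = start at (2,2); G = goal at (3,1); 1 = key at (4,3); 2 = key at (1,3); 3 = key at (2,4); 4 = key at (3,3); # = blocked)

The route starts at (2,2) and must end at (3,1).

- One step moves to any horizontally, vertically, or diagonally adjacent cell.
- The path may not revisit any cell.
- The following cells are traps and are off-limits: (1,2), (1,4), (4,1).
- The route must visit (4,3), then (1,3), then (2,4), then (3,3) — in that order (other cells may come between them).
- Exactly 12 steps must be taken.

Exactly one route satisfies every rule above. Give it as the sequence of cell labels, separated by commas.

The waypoints must appear in the order (4,3), (1,3), (2,4), (3,3), with no cell reused.
Route from (2,2): up-left 1 to (1,1), down 1 to (2,1), down-right 2 to (4,3), right 1 to (4,4), up 1 to (3,4), up-left 1 to (2,3), up 1 to (1,3), down-right 1 to (2,4), down-left 2 to (4,2), up-left 1 to (3,1) — 12 moves in all.
Check: order respected (1 at step 4, 2 at step 8, 3 at step 9, 4 at step 10); 12 moves as required.

(2,2), (1,1), (2,1), (3,2), (4,3), (4,4), (3,4), (2,3), (1,3), (2,4), (3,3), (4,2), (3,1)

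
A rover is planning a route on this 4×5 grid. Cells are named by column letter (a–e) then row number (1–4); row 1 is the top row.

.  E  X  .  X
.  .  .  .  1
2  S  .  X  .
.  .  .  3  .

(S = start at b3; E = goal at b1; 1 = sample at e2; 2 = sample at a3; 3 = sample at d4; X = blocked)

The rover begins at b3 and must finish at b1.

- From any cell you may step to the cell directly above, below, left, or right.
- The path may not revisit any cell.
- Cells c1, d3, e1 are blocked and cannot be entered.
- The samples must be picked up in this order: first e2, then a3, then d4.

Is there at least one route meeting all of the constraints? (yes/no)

Ignoring the required order, 5 revisit-free routes from b3 to b1 pass through all of e2, a3, and d4; the waypoint orders that occur are e2 → d4 → a3 (3); a3 → d4 → e2 (2) — never e2 → a3 → d4.

no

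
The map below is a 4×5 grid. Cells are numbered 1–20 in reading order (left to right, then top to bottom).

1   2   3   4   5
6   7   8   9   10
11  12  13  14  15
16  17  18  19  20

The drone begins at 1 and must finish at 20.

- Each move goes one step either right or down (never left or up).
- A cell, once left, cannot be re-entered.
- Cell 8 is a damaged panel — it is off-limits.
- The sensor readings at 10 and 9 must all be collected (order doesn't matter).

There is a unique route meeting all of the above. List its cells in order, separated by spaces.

1 2 3 4 9 10 15 20

Moves only go right or down, so the column and row indices never decrease.
Route from 1: right 3 to 4, down 1 to 9, right 1 to 10, down 2 to 20 — 7 moves in all.
Check: all required cells visited.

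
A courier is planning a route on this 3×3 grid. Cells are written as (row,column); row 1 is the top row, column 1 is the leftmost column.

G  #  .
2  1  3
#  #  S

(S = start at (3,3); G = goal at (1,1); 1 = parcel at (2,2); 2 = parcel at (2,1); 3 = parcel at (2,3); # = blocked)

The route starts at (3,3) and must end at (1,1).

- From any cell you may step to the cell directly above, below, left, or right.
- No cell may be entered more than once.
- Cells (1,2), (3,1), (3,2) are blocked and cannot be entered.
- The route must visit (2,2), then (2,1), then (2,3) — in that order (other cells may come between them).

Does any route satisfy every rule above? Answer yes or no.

Ignoring the required order, 1 revisit-free route from (3,3) to (1,1) passes through all of (2,2), (2,1), and (2,3); the waypoint orders that occur are (2,3) → (2,2) → (2,1) (1) — never (2,2) → (2,1) → (2,3).

no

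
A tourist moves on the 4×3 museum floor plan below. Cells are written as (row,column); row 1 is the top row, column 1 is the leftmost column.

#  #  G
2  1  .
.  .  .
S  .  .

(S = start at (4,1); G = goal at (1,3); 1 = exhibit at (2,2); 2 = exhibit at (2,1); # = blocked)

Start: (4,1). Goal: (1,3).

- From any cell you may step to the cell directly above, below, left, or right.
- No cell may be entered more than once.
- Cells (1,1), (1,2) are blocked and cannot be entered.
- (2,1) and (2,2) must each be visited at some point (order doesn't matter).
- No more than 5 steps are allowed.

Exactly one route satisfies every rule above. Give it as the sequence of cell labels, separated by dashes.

(4,1) - (3,1) - (2,1) - (2,2) - (2,3) - (1,3)

The 5-move cap with required stops at (2,1), (2,2) leaves no slack for detours.
Route from (4,1): 2× up (reaching (2,1)), 2× right (reaching (2,3)), up to (1,3) — 5 moves in all.
Check: all required cells visited; 5 ≤ 5 moves.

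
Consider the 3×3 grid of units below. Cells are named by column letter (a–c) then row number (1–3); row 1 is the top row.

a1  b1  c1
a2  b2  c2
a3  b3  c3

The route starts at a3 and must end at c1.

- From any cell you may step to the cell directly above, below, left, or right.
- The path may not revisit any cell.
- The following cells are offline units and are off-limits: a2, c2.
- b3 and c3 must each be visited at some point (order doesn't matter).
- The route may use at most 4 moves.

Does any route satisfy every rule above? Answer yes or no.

no

c3 must be visited but has only one open neighbour (b3), and it is neither the start nor the goal — the route would have to enter and leave through b3, re-entering it.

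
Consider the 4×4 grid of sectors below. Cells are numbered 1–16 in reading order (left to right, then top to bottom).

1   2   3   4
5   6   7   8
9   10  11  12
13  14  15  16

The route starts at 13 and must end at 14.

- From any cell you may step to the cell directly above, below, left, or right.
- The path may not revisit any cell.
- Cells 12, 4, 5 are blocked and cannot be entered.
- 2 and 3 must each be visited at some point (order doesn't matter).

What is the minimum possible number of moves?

Any route passes through 2 and 3 in some order between 13 and 14. Summing Manhattan distances along each leg and taking the cheapest ordering (13 → 2 → 3 → 14) gives a lower bound of 4 + 1 + 4 = 9 moves.
A route of 9 moves achieves this: 13 → 9 → 10 → 6 → 2 → 3 → 7 → 11 → 15 → 14.
Since 9 matches the lower bound, it is optimal.

9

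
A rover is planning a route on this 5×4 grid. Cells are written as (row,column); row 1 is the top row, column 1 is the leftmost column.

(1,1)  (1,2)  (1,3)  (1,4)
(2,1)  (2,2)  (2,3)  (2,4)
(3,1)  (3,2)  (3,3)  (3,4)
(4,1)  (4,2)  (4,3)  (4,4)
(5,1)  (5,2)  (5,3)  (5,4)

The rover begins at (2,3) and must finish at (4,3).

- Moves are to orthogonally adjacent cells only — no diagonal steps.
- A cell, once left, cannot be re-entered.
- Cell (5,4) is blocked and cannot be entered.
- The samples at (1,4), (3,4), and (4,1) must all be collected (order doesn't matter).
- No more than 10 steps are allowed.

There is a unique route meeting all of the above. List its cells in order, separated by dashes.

Any route must reach (1,4), (3,4), and (4,1) and still end at (4,3) within 10 moves, so the order of the required stops is forced.
Route from (2,3): up to (1,3), right to (1,4), 2× down (reaching (3,4)), 3× left (reaching (3,1)), down to (4,1), 2× right (reaching (4,3)) — 10 moves in all.
Check: all required cells visited; 10 ≤ 10 moves.

(2,3) - (1,3) - (1,4) - (2,4) - (3,4) - (3,3) - (3,2) - (3,1) - (4,1) - (4,2) - (4,3)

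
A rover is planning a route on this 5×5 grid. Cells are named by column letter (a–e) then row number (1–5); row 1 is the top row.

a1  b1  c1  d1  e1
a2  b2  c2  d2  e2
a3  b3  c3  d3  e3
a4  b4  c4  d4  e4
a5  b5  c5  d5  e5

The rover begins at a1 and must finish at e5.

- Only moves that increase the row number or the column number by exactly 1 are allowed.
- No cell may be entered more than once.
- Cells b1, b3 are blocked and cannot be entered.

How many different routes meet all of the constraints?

A right/down-only route from a1 to e5 makes exactly 4 down-moves and 4 right-moves in some order.
With no other constraints that would be C(8,4) = 70 routes.
Subtract routes through each blocked cell (inclusion–exclusion for overlaps): − through b1: 35 − through b3: 30 + through b1&b3: 10 → 15.
That gives 15 routes.

15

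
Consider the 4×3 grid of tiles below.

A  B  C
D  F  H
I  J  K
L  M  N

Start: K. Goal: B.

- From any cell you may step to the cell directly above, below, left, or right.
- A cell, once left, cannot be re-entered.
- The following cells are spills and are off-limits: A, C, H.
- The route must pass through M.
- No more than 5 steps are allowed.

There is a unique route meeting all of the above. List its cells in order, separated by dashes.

K - N - M - J - F - B

Any route must reach M and still end at B within 5 moves, so the order of the required stops is forced.
Route from K: down to N, left to M, 3× up (reaching B) — 5 moves in all.
Check: all required cells visited; 5 ≤ 5 moves.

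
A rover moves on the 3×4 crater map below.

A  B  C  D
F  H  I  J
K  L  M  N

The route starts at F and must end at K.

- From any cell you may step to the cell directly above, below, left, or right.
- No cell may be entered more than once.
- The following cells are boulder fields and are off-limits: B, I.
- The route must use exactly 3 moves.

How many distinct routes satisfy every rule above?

1

Need simple routes of exactly 3 moves from F to K (Manhattan distance 1, so 1 moves are spent on a detour and 1 undoing it).
Enumerating: F H L K.
That gives 1 route.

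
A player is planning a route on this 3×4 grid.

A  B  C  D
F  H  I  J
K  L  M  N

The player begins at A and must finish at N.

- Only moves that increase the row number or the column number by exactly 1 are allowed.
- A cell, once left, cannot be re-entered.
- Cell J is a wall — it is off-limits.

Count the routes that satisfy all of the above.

A right/down-only route from A to N makes exactly 2 down-moves and 3 right-moves in some order.
With no other constraints that would be C(5,2) = 10 routes.
Subtract routes through each blocked cell (inclusion–exclusion for overlaps): − through J: 4 → 6.
That gives 6 routes.

6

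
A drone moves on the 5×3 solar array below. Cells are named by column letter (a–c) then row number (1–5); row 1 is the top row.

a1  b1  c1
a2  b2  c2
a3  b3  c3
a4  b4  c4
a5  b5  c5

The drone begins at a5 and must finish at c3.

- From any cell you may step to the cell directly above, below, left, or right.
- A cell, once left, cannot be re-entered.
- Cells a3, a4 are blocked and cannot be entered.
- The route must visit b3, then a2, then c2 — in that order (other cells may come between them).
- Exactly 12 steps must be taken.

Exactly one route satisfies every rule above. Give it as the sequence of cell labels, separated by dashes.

a5 - b5 - c5 - c4 - b4 - b3 - b2 - a2 - a1 - b1 - c1 - c2 - c3

The waypoints must appear in the order b3, a2, c2, with no cell reused.
Route from a5: 2× right (reaching c5), up to c4, left to b4, 2× up (reaching b2), left to a2, up to a1, 2× right (reaching c1), 2× down (reaching c3) — 12 moves in all.
Check: order respected (b3 at step 5, a2 at step 7, c2 at step 11); 12 moves as required.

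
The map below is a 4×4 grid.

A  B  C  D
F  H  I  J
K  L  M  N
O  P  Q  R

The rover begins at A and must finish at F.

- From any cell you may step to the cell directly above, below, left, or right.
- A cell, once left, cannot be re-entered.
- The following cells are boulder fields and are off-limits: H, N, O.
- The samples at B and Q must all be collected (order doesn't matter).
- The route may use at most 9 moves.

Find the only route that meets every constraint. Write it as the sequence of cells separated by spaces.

Any route must reach B and Q and still end at F within 9 moves, so the order of the required stops is forced.
Route from A: right 2 to C, down 3 to Q, left 1 to P, up 1 to L, left 1 to K, up 1 to F — 9 moves in all.
Check: all required cells visited; 9 ≤ 9 moves.

A B C I M Q P L K F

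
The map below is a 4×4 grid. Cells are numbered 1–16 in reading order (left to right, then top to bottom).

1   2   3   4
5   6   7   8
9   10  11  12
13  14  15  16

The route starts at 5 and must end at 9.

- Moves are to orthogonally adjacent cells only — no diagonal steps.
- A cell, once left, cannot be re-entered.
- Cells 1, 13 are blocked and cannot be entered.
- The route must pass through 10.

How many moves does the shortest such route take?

3

Any route passes through 10 somewhere between 5 and 9. Summing Manhattan distances along the two legs (5 → 10 → 9) gives a lower bound of 2 + 1 = 3 moves.
A route of 3 moves achieves this: 5 → 6 → 10 → 9.
Since 3 matches the lower bound, it is optimal.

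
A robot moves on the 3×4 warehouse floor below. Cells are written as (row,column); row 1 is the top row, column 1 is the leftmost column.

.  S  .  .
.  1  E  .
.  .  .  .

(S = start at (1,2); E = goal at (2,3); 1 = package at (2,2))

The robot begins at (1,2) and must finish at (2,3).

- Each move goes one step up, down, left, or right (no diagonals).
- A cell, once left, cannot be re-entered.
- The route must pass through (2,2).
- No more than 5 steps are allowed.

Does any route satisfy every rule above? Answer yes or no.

yes

One route that works: (1,2) → (2,2) → (2,3).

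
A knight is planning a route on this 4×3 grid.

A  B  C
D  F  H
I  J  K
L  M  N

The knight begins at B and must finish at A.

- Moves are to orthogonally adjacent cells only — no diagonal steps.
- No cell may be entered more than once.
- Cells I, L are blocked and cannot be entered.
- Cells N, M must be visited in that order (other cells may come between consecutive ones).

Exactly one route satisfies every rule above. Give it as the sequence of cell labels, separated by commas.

The waypoints must appear in the order N, M, with no cell reused.
Route from B: right 1 to C, down 3 to N, left 1 to M, up 2 to F, left 1 to D, up 1 to A — 9 moves in all.
Check: order respected (N at step 4, M at step 5).

B, C, H, K, N, M, J, F, D, A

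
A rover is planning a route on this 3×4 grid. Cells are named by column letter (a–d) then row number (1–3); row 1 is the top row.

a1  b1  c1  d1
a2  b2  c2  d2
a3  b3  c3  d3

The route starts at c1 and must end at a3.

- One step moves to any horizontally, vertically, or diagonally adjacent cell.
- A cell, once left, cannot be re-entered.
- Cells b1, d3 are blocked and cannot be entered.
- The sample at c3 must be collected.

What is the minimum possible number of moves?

Any route passes through c3 somewhere between c1 and a3. Summing Chebyshev distances along the two legs (c1 → c3 → a3) gives a lower bound of 2 + 2 = 4 moves.
A route of 4 moves achieves this: c1 → b2 → c3 → b3 → a3.
Since 4 matches the lower bound, it is optimal.

4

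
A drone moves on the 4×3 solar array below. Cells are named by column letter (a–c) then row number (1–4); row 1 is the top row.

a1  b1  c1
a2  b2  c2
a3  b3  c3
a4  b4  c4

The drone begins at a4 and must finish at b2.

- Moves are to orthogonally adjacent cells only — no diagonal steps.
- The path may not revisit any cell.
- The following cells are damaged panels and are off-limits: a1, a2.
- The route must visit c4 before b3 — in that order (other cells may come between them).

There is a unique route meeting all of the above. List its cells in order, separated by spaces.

The waypoints must appear in the order c4, b3, with no cell reused.
Route from a4: 2× right (reaching c4), up to c3, left to b3, up to b2 — 5 moves in all.
Check: order respected (c4 at step 2, b3 at step 4).

a4 b4 c4 c3 b3 b2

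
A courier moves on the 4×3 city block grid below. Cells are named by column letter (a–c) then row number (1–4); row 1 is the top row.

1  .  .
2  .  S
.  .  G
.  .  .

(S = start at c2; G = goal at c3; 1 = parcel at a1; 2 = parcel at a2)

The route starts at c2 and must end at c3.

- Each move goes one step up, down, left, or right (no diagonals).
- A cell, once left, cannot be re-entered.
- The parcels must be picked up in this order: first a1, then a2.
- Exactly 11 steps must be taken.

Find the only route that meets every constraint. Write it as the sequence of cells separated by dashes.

The waypoints must appear in the order a1, a2, with no cell reused.
Route from c2: up 1 to c1, left 2 to a1, down 1 to a2, right 1 to b2, down 1 to b3, left 1 to a3, down 1 to a4, right 2 to c4, up 1 to c3 — 11 moves in all.
Check: order respected (1 at step 3, 2 at step 4); 11 moves as required.

c2 - c1 - b1 - a1 - a2 - b2 - b3 - a3 - a4 - b4 - c4 - c3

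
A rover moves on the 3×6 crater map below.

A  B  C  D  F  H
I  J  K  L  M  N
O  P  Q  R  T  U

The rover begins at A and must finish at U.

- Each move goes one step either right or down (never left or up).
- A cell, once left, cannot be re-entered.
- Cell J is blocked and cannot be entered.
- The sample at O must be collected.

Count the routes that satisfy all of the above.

A right/down-only route from A to U makes exactly 2 down-moves and 5 right-moves in some order.
With no other constraints that would be C(7,2) = 21 routes.
Split at O and multiply the segment counts (each segment already excludes blocked cells): A→O: 1; O→U: 1; product = 1.
That gives 1 route.

1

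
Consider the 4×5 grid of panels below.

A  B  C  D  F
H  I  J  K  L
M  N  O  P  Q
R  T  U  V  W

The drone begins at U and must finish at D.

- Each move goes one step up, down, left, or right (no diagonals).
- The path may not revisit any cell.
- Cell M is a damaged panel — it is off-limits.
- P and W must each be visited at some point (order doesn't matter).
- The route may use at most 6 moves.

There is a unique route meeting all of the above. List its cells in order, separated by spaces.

U V W Q P K D

The budget equals the shortest possible length, so every move has to be on a shortest route through the required cells.
Route from U: right 2 to W, up 1 to Q, left 1 to P, up 2 to D — 6 moves in all.
Check: all required cells visited; 6 ≤ 6 moves.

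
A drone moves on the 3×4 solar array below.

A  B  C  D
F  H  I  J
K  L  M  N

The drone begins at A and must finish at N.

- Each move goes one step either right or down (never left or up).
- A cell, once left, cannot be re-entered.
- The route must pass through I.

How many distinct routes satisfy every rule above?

6

A right/down-only route from A to N makes exactly 2 down-moves and 3 right-moves in some order.
With no other constraints that would be C(5,2) = 10 routes.
Split at I and multiply the segment counts: A→I: 3; I→N: 2; product = 6.
That gives 6 routes.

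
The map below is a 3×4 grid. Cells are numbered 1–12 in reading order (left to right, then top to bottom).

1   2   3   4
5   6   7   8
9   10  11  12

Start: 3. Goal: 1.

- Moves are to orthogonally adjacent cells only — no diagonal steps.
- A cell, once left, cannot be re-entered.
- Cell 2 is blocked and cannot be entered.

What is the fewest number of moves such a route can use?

4

The Manhattan distance from 3 to 1 is |1−1| + |3−1| = 2, so at least 2 moves are needed.
That bound ignores the blocked cells. Measuring each leg by the fewest moves that actually steer around them (3→1: 4) raises the lower bound to 4.
A route of 4 moves exists: 3 → 7 → 6 → 5 → 1.
Since 4 matches that lower bound, it is optimal.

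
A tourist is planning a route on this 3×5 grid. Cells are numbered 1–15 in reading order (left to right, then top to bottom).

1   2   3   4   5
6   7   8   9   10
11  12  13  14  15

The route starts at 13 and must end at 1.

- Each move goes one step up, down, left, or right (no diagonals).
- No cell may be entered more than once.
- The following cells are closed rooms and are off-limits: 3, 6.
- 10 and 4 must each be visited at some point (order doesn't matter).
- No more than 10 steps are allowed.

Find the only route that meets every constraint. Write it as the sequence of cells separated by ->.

The 10-move cap with required stops at 10, 4 leaves no slack for detours.
Route from 13: 2× right (reaching 15), 2× up (reaching 5), left to 4, down to 9, 2× left (reaching 7), up to 2, left to 1 — 10 moves in all.
Check: all required cells visited; 10 ≤ 10 moves.

13 -> 14 -> 15 -> 10 -> 5 -> 4 -> 9 -> 8 -> 7 -> 2 -> 1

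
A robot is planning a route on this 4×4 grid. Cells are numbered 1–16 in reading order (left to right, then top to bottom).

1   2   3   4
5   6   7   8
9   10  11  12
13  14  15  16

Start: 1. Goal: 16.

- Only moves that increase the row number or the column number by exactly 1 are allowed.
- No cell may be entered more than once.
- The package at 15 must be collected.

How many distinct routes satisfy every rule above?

10

A right/down-only route from 1 to 16 makes exactly 3 down-moves and 3 right-moves in some order.
With no other constraints that would be C(6,3) = 20 routes.
Split at 15 and multiply the segment counts: 1→15: 10; 15→16: 1; product = 10.
That gives 10 routes.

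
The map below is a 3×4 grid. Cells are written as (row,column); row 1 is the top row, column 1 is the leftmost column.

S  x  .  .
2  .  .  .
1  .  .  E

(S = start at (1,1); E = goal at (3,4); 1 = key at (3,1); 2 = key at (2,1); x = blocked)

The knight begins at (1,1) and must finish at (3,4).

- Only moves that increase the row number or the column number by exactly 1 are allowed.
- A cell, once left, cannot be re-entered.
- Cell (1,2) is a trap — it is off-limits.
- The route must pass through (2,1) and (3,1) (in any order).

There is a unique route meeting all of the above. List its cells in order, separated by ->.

(1,1) -> (2,1) -> (3,1) -> (3,2) -> (3,3) -> (3,4)

Moves only go right or down, so the column and row indices never decrease.
Route from (1,1): 2× down (reaching (3,1)), 3× right (reaching (3,4)) — 5 moves in all.
Check: all required cells visited.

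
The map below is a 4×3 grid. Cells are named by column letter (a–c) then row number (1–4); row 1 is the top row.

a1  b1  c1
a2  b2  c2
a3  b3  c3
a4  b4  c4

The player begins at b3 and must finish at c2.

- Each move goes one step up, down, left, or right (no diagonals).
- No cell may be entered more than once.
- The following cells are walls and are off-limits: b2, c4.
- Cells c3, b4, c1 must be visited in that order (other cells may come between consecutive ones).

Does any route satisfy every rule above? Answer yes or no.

no

Even ignoring the required order, no revisit-free route from b3 to c2 manages to pass through all of c3, b4, and c1: branching out from b3, every path either misses one of them or, having collected them, can no longer reach c2 without re-entering a cell.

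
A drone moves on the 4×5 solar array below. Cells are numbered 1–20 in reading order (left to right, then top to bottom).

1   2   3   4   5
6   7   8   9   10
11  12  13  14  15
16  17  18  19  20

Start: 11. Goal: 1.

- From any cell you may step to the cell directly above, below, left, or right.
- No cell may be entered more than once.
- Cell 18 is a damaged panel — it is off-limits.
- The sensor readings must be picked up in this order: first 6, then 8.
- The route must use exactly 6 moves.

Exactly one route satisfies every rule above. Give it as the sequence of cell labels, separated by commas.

The waypoints must appear in the order 6, 8, with no cell reused.
Route from 11: up 1 to 6, right 2 to 8, up 1 to 3, left 2 to 1 — 6 moves in all.
Check: order respected (6 at step 1, 8 at step 3); 6 moves as required.

11, 6, 7, 8, 3, 2, 1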